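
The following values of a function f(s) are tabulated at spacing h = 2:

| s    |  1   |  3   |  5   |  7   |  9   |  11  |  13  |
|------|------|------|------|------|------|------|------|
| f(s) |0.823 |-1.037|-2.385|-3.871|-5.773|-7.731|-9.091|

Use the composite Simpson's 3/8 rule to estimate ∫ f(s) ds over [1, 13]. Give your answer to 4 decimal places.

h = 2, n = 6.
(3h/8)·[y₀ + 3y₁ + 3y₂ + 2y₃ + 3y₄ + 3y₅ + y₆] = 0.75·(-66.788) = -50.0910.

-50.0910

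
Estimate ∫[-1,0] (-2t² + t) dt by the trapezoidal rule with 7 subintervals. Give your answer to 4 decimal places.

h = (0 − (-1))/7 = 0.142857.
Nodes t₀,…,t₇ = -1, -0.857143, -0.714286, -0.571429, -0.428571, -0.285714, -0.142857, 0.
f(t) = -2t² + t: f₀=-3, f₁=-2.326531, f₂=-1.734694, f₃=-1.224490, f₄=-0.795918, f₅=-0.448980, f₆=-0.183673, f₇=0.
(h/2)·[f₀ + 2f₁ + 2f₂ + 2f₃ + 2f₄ + 2f₅ + 2f₆ + f₇] = 0.071429·(-16.428571) = -1.1735.

-1.1735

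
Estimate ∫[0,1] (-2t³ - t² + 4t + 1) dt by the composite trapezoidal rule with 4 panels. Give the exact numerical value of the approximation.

2.125

h = (1 − 0)/4 = 0.25.
Nodes t₀,…,t₄ = 0, 0.25, 0.5, 0.75, 1.
f(t) = -2t³ - t² + 4t + 1: f₀=1, f₁=1.90625, f₂=2.5, f₃=2.59375, f₄=2.
(h/2)·[f₀ + 2f₁ + 2f₂ + 2f₃ + f₄] = 0.125·(17) = 2.125.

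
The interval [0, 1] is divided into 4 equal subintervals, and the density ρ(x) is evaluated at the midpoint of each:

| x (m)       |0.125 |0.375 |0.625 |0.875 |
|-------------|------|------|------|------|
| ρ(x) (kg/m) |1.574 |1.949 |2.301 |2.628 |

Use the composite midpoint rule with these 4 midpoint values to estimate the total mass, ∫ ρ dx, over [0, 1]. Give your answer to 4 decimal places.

2.1130

h = 0.25, n = 4.
h·[y(m₁) + y(m₂) + y(m₃) + y(m₄)] = 0.25·(8.452) = 2.1130.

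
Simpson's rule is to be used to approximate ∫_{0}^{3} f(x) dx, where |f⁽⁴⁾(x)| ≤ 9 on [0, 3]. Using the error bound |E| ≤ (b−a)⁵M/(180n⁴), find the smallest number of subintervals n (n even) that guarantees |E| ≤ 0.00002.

Need 2187/(180n⁴) ≤ 0.00002.
n⁴ ≥ 2187/(180·0.00002) = 607500 ⇒ n ≥ 27.9181, so the smallest even n is 28. (n must be even for Simpson's rule.)

28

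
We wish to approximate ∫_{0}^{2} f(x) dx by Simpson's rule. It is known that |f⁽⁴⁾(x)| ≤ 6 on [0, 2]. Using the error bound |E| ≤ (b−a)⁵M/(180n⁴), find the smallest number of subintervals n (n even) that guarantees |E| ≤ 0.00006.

12

Need 192/(180n⁴) ≤ 0.00006.
n⁴ ≥ 192/(180·0.00006) = 17777.8 ⇒ n ≥ 11.5470, so the smallest even n is 12. (n must be even for Simpson's rule.)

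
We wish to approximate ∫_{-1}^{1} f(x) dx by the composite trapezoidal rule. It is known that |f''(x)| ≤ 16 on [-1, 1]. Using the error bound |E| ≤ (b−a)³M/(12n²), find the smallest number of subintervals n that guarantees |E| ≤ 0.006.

Need 128/(12n²) ≤ 0.006.
n² ≥ 128/(12·0.006) = 1777.78 ⇒ n ≥ 42.1637, so the smallest n is 43.

43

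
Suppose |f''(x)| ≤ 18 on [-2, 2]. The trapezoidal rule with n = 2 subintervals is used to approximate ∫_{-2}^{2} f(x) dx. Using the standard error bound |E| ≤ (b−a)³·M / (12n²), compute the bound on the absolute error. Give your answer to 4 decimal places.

|E| ≤ (4)³·18 / (12·2²) = 1152/48 = 24.0000.

24.0000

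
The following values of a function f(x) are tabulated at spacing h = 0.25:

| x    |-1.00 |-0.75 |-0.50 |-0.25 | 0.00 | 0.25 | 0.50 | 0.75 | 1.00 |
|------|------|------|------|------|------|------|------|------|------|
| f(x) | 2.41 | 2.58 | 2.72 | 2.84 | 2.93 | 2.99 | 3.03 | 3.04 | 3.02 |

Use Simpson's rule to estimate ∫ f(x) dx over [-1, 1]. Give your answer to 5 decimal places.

5.71583

h = 0.25, n = 8.
(h/3)·[y₀ + 4y₁ + 2y₂ + 4y₃ + 2y₄ + 4y₅ + 2y₆ + 4y₇ + y₈] = 0.083333·(68.59) = 5.71583.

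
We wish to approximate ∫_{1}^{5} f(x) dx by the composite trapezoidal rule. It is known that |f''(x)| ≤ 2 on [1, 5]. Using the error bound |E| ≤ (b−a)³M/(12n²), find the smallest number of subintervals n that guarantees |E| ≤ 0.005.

47

Need 128/(12n²) ≤ 0.005.
n² ≥ 128/(12·0.005) = 2133.33 ⇒ n ≥ 46.1880, so the smallest n is 47.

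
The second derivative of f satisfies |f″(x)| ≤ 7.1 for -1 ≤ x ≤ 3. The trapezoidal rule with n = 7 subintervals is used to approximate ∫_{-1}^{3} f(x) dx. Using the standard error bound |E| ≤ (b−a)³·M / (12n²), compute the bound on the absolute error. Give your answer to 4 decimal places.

|E| ≤ (4)³·7.1 / (12·7²) = 454.4/588 = 0.7728.

0.7728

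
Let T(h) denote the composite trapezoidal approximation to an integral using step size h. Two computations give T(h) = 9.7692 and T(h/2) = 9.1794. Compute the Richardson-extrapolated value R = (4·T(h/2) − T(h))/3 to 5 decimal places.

R = (4·T(h/2) − T(h)) / 3 = (4·9.1794 − 9.7692)/3 = (26.9484)/3 = 8.98280.

8.98280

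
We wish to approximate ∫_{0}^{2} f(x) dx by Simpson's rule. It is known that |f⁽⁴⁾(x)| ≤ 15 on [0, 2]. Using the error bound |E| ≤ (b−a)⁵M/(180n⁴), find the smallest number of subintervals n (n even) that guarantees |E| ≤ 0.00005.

Need 480/(180n⁴) ≤ 0.00005.
n⁴ ≥ 480/(180·0.00005) = 53333.3 ⇒ n ≥ 15.1967, so the smallest even n is 16. (n must be even for Simpson's rule.)

16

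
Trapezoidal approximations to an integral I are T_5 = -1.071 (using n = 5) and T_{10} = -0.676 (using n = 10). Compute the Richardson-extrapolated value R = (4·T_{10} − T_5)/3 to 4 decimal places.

R = (4·T_{10} − T_5) / 3 = (4·(-0.676) − (-1.071))/3 = (-1.633)/3 = -0.5443.

-0.5443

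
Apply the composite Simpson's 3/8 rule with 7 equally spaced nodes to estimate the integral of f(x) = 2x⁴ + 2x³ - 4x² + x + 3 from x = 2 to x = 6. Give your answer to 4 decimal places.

h = (6 − 2)/6 = 0.666667.
Nodes x₀,…,x₆ = 2, 2.666667, 3.333333, 4, 4.666667, 5.333333, 6.
f(x) = 2x⁴ + 2x³ - 4x² + x + 3: f₀=37, f₁=116.283951, f₂=282.876543, f₃=583, f₄=1072.358025, f₅=1816.135802, f₆=2889.
(3h/8)·[f₀ + 3f₁ + 3f₂ + 2f₃ + 3f₄ + 3f₅ + f₆] = 0.25·(13954.962963) = 3488.7407.

3488.7407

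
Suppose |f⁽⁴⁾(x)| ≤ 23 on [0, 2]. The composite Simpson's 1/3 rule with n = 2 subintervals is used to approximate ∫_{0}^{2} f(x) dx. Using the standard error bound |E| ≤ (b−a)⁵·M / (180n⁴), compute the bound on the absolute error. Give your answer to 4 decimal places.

|E| ≤ (2)⁵·23 / (180·2⁴) = 736/2880 = 0.2556.

0.2556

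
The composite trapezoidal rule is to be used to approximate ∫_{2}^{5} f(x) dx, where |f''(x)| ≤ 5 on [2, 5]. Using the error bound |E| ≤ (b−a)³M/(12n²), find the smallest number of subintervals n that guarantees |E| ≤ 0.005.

Need 135/(12n²) ≤ 0.005.
n² ≥ 135/(12·0.005) = 2250 ⇒ n ≥ 47.4342, so the smallest n is 48.

48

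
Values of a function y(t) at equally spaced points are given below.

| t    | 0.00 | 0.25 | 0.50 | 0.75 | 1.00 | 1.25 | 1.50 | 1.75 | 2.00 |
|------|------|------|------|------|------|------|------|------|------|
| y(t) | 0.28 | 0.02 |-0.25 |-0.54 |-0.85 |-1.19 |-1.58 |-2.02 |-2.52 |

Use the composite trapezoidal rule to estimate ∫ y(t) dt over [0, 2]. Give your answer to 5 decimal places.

h = 0.25, n = 8.
(h/2)·[y₀ + 2y₁ + 2y₂ + 2y₃ + 2y₄ + 2y₅ + 2y₆ + 2y₇ + y₈] = 0.125·(-15.06) = -1.88250.

-1.88250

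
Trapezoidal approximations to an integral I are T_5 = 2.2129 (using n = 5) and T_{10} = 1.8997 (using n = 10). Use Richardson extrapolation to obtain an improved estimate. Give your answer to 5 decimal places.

1.79530

R = (4·T_{10} − T_5) / 3 = (4·1.8997 − 2.2129)/3 = (5.3859)/3 = 1.79530.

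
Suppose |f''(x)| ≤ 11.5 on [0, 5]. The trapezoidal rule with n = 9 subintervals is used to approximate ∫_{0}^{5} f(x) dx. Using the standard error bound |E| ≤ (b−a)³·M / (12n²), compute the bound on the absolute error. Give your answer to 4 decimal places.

|E| ≤ (5)³·11.5 / (12·9²) = 1437.5/972 = 1.4789.

1.4789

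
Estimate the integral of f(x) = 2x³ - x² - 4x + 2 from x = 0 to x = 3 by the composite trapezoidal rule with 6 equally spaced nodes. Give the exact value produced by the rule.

20.94

h = (3 − 0)/5 = 0.6.
Nodes x₀,…,x₅ = 0, 0.6, 1.2, 1.8, 2.4, 3.
f(x) = 2x³ - x² - 4x + 2: f₀=2, f₁=-0.328, f₂=-0.784, f₃=3.224, f₄=14.288, f₅=35.
(h/2)·[f₀ + 2f₁ + 2f₂ + 2f₃ + 2f₄ + f₅] = 0.3·(69.8) = 20.94.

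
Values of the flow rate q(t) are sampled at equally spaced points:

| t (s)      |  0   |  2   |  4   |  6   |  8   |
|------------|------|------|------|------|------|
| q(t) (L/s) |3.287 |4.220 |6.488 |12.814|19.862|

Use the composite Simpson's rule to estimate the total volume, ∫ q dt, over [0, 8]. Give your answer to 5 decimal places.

h = 2, n = 4.
(h/3)·[y₀ + 4y₁ + 2y₂ + 4y₃ + y₄] = 0.666667·(104.261) = 69.50733.

69.50733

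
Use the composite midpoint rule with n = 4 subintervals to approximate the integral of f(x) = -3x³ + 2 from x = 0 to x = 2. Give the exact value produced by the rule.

h = (2 − 0)/4 = 0.5.
Midpoints m₁,…,m₄ = 0.25, 0.75, 1.25, 1.75.
f(m₁)=1.953125, f(m₂)=0.734375, f(m₃)=-3.859375, f(m₄)=-14.078125.
h·[f(m₁) + f(m₂) + f(m₃) + f(m₄)] = 0.5·(-15.25) = -7.625.

-7.625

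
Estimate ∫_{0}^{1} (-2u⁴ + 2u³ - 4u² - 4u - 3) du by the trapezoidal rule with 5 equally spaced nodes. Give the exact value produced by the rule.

h = (1 − 0)/4 = 0.25.
Nodes u₀,…,u₄ = 0, 0.25, 0.5, 0.75, 1.
f(u) = -2u⁴ + 2u³ - 4u² - 4u - 3: f₀=-3, f₁=-4.2265625, f₂=-5.875, f₃=-8.0390625, f₄=-11.
(h/2)·[f₀ + 2f₁ + 2f₂ + 2f₃ + f₄] = 0.125·(-50.28125) = -6.28515625.

-6.28515625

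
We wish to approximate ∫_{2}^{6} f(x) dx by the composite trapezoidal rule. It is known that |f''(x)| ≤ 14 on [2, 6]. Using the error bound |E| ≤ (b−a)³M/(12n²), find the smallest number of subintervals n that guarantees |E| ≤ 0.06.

36

Need 896/(12n²) ≤ 0.06.
n² ≥ 896/(12·0.06) = 1244.44 ⇒ n ≥ 35.2767, so the smallest n is 36.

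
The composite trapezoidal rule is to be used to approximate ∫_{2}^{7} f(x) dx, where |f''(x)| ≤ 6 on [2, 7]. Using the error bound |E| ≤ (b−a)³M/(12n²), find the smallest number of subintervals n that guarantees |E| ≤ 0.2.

18

Need 750/(12n²) ≤ 0.2.
n² ≥ 750/(12·0.2) = 312.5 ⇒ n ≥ 17.6777, so the smallest n is 18.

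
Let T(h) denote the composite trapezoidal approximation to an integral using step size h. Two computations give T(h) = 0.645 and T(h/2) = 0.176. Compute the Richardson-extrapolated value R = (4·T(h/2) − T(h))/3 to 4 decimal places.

R = (4·T(h/2) − T(h)) / 3 = (4·0.176 − 0.645)/3 = (0.059)/3 = 0.0197.

0.0197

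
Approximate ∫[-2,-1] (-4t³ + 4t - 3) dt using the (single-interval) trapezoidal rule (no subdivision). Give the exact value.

9

T = (b−a)/2 · [f(-2) + f(-1)] = 0.5·[21 + (-3)] = 9.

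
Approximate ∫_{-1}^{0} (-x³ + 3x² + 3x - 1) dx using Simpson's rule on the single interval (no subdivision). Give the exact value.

-1.25

S = (b−a)/6 · [f(-1) + 4f(-0.5) + f(0)] = 0.166667·[0 + 4·(-1.625) + (-1)] = -1.25.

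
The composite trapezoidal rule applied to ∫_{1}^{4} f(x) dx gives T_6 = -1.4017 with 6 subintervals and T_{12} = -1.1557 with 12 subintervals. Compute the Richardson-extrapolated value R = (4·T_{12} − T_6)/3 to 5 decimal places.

-1.07370

R = (4·T_{12} − T_6) / 3 = (4·(-1.1557) − (-1.4017))/3 = (-3.2211)/3 = -1.07370.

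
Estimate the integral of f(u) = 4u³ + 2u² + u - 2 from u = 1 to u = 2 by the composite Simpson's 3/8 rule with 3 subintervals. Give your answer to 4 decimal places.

19.1667

h = (2 − 1)/3 = 0.333333.
Nodes u₀,…,u₃ = 1, 1.333333, 1.666667, 2.
f(u) = 4u³ + 2u² + u - 2: f₀=5, f₁=12.370370, f₂=23.740741, f₃=40.
(3h/8)·[f₀ + 3f₁ + 3f₂ + f₃] = 0.125·(153.333333) = 19.1667.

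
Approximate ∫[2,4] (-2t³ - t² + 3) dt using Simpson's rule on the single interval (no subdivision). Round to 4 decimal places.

S = (b−a)/6 · [f(2) + 4f(3) + f(4)] = 0.333333·[(-17) + 4·(-60) + (-141)] = -132.6667.

-132.6667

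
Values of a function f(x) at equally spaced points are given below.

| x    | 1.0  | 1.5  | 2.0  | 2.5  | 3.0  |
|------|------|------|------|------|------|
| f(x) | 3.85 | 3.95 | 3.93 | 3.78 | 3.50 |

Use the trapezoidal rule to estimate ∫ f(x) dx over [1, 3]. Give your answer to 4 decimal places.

h = 0.5, n = 4.
(h/2)·[y₀ + 2y₁ + 2y₂ + 2y₃ + y₄] = 0.25·(30.67) = 7.6675.

7.6675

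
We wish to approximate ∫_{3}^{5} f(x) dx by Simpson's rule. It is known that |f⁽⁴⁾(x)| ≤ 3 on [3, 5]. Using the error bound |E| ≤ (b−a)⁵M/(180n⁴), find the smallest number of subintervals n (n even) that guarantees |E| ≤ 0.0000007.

Need 96/(180n⁴) ≤ 0.0000007.
n⁴ ≥ 96/(180·0.0000007) = 761905 ⇒ n ≥ 29.5444, so the smallest even n is 30. (n must be even for Simpson's rule.)

30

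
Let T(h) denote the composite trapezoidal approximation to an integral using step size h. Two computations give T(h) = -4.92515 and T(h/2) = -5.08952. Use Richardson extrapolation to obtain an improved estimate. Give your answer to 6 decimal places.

-5.144310

R = (4·T(h/2) − T(h)) / 3 = (4·(-5.08952) − (-4.92515))/3 = (-15.43293)/3 = -5.144310.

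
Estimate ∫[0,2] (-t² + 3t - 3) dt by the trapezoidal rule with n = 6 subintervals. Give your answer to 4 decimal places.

-2.7037

h = (2 − 0)/6 = 0.333333.
Nodes t₀,…,t₆ = 0, 0.333333, 0.666667, 1, 1.333333, 1.666667, 2.
f(t) = -t² + 3t - 3: f₀=-3, f₁=-2.111111, f₂=-1.444444, f₃=-1, f₄=-0.777778, f₅=-0.777778, f₆=-1.
(h/2)·[f₀ + 2f₁ + 2f₂ + 2f₃ + 2f₄ + 2f₅ + f₆] = 0.166667·(-16.222222) = -2.7037.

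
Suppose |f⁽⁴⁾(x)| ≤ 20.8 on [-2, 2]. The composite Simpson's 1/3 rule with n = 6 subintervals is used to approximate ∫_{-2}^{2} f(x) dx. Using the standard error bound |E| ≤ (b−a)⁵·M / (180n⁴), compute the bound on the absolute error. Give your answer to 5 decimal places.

|E| ≤ (4)⁵·20.8 / (180·6⁴) = 21299.2/233280 = 0.09130.

0.09130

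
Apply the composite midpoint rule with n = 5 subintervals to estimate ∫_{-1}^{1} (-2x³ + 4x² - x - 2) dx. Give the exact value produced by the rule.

h = (1 − (-1))/5 = 0.4.
Midpoints m₁,…,m₅ = -0.8, -0.4, 0, 0.4, 0.8.
f(m₁)=2.384, f(m₂)=-0.832, f(m₃)=-2, f(m₄)=-1.888, f(m₅)=-1.264.
h·[f(m₁) + f(m₂) + f(m₃) + f(m₄) + f(m₅)] = 0.4·(-3.6) = -1.44.

-1.44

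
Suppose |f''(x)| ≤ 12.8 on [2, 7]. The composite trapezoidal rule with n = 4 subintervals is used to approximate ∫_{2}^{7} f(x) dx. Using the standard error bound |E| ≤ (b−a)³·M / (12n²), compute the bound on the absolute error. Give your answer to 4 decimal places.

|E| ≤ (5)³·12.8 / (12·4²) = 1600/192 = 8.3333.

8.3333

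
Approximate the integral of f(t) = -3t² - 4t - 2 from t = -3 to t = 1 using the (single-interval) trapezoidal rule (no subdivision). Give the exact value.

-52

T = (b−a)/2 · [f(-3) + f(1)] = 2·[(-17) + (-9)] = -52.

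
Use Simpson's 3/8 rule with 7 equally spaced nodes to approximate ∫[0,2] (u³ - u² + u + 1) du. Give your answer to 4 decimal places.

5.3333

h = (2 − 0)/6 = 0.333333.
Nodes u₀,…,u₆ = 0, 0.333333, 0.666667, 1, 1.333333, 1.666667, 2.
f(u) = u³ - u² + u + 1: f₀=1, f₁=1.259259, f₂=1.518519, f₃=2, f₄=2.925926, f₅=4.518519, f₆=7.
(3h/8)·[f₀ + 3f₁ + 3f₂ + 2f₃ + 3f₄ + 3f₅ + f₆] = 0.125·(42.666667) = 5.3333.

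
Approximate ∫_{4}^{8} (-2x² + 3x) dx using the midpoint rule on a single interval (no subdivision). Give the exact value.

M = (b−a)·f(6) = 4·(-54) = -216.

-216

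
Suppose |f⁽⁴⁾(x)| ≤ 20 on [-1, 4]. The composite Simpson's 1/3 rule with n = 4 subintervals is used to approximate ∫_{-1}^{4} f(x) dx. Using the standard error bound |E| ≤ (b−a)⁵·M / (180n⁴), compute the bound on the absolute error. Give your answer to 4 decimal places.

|E| ≤ (5)⁵·20 / (180·4⁴) = 62500/46080 = 1.3563.

1.3563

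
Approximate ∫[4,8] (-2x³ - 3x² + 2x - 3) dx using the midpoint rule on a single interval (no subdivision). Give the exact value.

-2124

M = (b−a)·f(6) = 4·(-531) = -2124.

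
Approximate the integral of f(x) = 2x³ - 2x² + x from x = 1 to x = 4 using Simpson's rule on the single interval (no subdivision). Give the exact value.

S = (b−a)/6 · [f(1) + 4f(2.5) + f(4)] = 0.5·[1 + 4·21.25 + 100] = 93.

93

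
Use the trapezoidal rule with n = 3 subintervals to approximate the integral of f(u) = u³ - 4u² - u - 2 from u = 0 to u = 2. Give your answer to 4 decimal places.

-12.8148

h = (2 − 0)/3 = 0.666667.
Nodes u₀,…,u₃ = 0, 0.666667, 1.333333, 2.
f(u) = u³ - 4u² - u - 2: f₀=-2, f₁=-4.148148, f₂=-8.074074, f₃=-12.
(h/2)·[f₀ + 2f₁ + 2f₂ + f₃] = 0.333333·(-38.444444) = -12.8148.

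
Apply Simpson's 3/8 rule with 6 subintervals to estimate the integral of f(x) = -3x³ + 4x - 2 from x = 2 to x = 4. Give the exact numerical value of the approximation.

h = (4 − 2)/6 = 0.333333.
Nodes x₀,…,x₆ = 2, 2.333333, 2.666667, 3, 3.333333, 3.666667, 4.
f(x) = -3x³ + 4x - 2: f₀=-18, f₁=-30.777778, f₂=-48.222222, f₃=-71, f₄=-99.777778, f₅=-135.222222, f₆=-178.
(3h/8)·[f₀ + 3f₁ + 3f₂ + 2f₃ + 3f₄ + 3f₅ + f₆] = 0.125·(-1280) = -160.

-160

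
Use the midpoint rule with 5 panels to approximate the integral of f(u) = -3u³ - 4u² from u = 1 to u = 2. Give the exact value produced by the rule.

h = (2 − 1)/5 = 0.2.
Midpoints m₁,…,m₅ = 1.1, 1.3, 1.5, 1.7, 1.9.
f(m₁)=-8.833, f(m₂)=-13.351, f(m₃)=-19.125, f(m₄)=-26.299, f(m₅)=-35.017.
h·[f(m₁) + f(m₂) + f(m₃) + f(m₄) + f(m₅)] = 0.2·(-102.625) = -20.525.

-20.525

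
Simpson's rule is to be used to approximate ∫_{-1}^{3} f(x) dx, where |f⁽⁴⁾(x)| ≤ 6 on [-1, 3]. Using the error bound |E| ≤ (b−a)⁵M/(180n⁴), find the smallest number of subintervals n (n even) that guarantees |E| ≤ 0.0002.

22

Need 6144/(180n⁴) ≤ 0.0002.
n⁴ ≥ 6144/(180·0.0002) = 170667 ⇒ n ≥ 20.3253, so the smallest even n is 22. (n must be even for Simpson's rule.)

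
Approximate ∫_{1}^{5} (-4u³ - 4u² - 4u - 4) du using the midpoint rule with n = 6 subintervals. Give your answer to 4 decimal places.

-847.4074

h = (5 − 1)/6 = 0.666667.
Midpoints m₁,…,m₆ = 1.333333, 2, 2.666667, 3.333333, 4, 4.666667.
f(m₁)=-25.925926, f(m₂)=-60, f(m₃)=-118.962963, f(m₄)=-209.925926, f(m₅)=-340, f(m₆)=-516.296296.
h·[f(m₁) + f(m₂) + f(m₃) + f(m₄) + f(m₅) + f(m₆)] = 0.666667·(-1271.111111) = -847.4074.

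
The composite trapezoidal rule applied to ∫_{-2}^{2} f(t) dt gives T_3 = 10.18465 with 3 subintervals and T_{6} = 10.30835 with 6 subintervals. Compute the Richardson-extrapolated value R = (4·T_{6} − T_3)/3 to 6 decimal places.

R = (4·T_{6} − T_3) / 3 = (4·10.30835 − 10.18465)/3 = (31.04875)/3 = 10.349583.

10.349583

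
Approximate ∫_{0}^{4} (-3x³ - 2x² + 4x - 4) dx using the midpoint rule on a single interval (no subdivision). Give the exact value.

M = (b−a)·f(2) = 4·(-28) = -112.

-112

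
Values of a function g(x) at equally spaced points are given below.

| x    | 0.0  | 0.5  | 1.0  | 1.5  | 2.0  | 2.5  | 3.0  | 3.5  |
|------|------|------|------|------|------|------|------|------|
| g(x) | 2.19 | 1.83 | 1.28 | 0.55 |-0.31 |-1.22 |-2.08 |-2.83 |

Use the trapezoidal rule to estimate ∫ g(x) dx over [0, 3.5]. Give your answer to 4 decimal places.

-0.1350

h = 0.5, n = 7.
(h/2)·[y₀ + 2y₁ + 2y₂ + 2y₃ + 2y₄ + 2y₅ + 2y₆ + y₇] = 0.25·(-0.54) = -0.1350.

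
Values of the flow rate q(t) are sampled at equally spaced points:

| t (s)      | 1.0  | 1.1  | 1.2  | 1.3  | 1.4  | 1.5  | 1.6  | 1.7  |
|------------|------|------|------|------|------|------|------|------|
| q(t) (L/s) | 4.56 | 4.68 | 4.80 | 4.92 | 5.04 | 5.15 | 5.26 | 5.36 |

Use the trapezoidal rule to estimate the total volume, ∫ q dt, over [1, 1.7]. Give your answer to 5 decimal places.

h = 0.1, n = 7.
(h/2)·[y₀ + 2y₁ + 2y₂ + 2y₃ + 2y₄ + 2y₅ + 2y₆ + y₇] = 0.05·(69.62) = 3.48100.

3.48100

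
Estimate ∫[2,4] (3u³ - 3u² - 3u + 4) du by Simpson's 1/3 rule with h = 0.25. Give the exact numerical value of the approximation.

114

h = (4 − 2)/8 = 0.25.
Nodes u₀,…,u₈ = 2, 2.25, 2.5, 2.75, 3, 3.25, 3.5, 3.75, 4.
f(u) = 3u³ - 3u² - 3u + 4: f₀=10, f₁=16.234375, f₂=24.625, f₃=35.453125, f₄=49, f₅=65.546875, f₆=85.375, f₇=108.765625, f₈=136.
(h/3)·[f₀ + 4f₁ + 2f₂ + 4f₃ + 2f₄ + 4f₅ + 2f₆ + 4f₇ + f₈] = 0.083333·(1368) = 114.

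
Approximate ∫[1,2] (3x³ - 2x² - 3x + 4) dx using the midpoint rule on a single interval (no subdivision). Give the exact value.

M = (b−a)·f(1.5) = 1·(5.125) = 5.125.

5.125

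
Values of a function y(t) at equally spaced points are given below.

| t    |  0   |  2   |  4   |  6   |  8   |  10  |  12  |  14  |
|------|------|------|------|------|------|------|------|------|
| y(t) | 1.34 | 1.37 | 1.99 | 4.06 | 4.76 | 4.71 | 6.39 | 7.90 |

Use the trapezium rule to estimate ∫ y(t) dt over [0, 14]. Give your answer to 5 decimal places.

55.80000

h = 2, n = 7.
(h/2)·[y₀ + 2y₁ + 2y₂ + 2y₃ + 2y₄ + 2y₅ + 2y₆ + y₇] = 1·(55.80) = 55.80000.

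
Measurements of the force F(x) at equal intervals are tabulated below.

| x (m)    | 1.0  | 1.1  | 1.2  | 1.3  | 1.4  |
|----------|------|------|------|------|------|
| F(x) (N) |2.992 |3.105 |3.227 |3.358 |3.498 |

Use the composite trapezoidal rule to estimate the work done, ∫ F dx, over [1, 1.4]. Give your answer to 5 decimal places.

h = 0.1, n = 4.
(h/2)·[y₀ + 2y₁ + 2y₂ + 2y₃ + y₄] = 0.05·(25.870) = 1.29350.

1.29350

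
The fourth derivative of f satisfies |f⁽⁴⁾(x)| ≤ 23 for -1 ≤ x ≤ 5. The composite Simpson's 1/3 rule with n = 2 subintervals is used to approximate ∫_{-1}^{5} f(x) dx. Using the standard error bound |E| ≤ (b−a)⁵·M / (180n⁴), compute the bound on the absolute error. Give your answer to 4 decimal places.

|E| ≤ (6)⁵·23 / (180·2⁴) = 178848/2880 = 62.1000.

62.1000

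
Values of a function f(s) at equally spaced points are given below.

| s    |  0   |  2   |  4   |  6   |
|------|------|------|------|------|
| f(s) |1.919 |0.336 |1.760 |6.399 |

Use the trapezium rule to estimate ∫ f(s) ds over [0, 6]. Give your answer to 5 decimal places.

h = 2, n = 3.
(h/2)·[y₀ + 2y₁ + 2y₂ + y₃] = 1·(12.510) = 12.51000.

12.51000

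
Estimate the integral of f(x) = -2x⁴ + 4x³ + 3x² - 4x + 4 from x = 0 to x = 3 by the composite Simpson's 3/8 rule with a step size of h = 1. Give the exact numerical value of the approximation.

h = (3 − 0)/3 = 1.
Nodes x₀,…,x₃ = 0, 1, 2, 3.
f(x) = -2x⁴ + 4x³ + 3x² - 4x + 4: f₀=4, f₁=5, f₂=8, f₃=-35.
(3h/8)·[f₀ + 3f₁ + 3f₂ + f₃] = 0.375·(8) = 3.

3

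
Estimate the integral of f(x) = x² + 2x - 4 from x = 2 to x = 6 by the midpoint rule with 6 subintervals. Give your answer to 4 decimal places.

h = (6 − 2)/6 = 0.666667.
Midpoints m₁,…,m₆ = 2.333333, 3, 3.666667, 4.333333, 5, 5.666667.
f(m₁)=6.111111, f(m₂)=11, f(m₃)=16.777778, f(m₄)=23.444444, f(m₅)=31, f(m₆)=39.444444.
h·[f(m₁) + f(m₂) + f(m₃) + f(m₄) + f(m₅) + f(m₆)] = 0.666667·(127.777778) = 85.1852.

85.1852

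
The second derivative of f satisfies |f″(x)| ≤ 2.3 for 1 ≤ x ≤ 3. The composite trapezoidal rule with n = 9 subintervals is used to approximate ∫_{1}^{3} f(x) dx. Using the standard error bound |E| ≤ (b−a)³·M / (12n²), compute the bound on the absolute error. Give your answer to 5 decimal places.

|E| ≤ (2)³·2.3 / (12·9²) = 18.4/972 = 0.01893.

0.01893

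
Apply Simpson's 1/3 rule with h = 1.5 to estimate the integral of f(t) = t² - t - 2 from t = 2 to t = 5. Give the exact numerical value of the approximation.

22.5

h = (5 − 2)/2 = 1.5.
Nodes t₀,…,t₂ = 2, 3.5, 5.
f(t) = t² - t - 2: f₀=0, f₁=6.75, f₂=18.
(h/3)·[f₀ + 4f₁ + f₂] = 0.5·(45) = 22.5.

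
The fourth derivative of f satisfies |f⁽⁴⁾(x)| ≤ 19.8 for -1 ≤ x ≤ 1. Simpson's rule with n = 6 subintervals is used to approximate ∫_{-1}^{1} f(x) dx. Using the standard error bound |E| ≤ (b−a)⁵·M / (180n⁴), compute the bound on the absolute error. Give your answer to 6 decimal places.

|E| ≤ (2)⁵·19.8 / (180·6⁴) = 633.6/233280 = 0.002716.

0.002716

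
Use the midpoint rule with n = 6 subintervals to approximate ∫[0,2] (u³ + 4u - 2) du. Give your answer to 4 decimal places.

7.9444

h = (2 − 0)/6 = 0.333333.
Midpoints m₁,…,m₆ = 0.166667, 0.5, 0.833333, 1.166667, 1.5, 1.833333.
f(m₁)=-1.328704, f(m₂)=0.125, f(m₃)=1.912037, f(m₄)=4.254630, f(m₅)=7.375, f(m₆)=11.495370.
h·[f(m₁) + f(m₂) + f(m₃) + f(m₄) + f(m₅) + f(m₆)] = 0.333333·(23.833333) = 7.9444.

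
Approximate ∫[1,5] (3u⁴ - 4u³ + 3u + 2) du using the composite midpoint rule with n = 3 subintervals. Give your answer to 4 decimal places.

1206.6173

h = (5 − 1)/3 = 1.333333.
Midpoints m₁,…,m₃ = 1.666667, 3, 4.333333.
f(m₁)=11.629630, f(m₂)=146, f(m₃)=747.333333.
h·[f(m₁) + f(m₂) + f(m₃)] = 1.333333·(904.962963) = 1206.6173.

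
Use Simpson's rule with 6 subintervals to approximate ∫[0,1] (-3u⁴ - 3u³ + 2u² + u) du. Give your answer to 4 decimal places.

h = (1 − 0)/6 = 0.166667.
Nodes u₀,…,u₆ = 0, 0.166667, 0.333333, 0.5, 0.666667, 0.833333, 1.
f(u) = -3u⁴ - 3u³ + 2u² + u: f₀=0, f₁=0.206019, f₂=0.407407, f₃=0.4375, f₄=0.074074, f₅=-0.960648, f₆=-3.
(h/3)·[f₀ + 4f₁ + 2f₂ + 4f₃ + 2f₄ + 4f₅ + f₆] = 0.055556·(-3.305556) = -0.1836.

-0.1836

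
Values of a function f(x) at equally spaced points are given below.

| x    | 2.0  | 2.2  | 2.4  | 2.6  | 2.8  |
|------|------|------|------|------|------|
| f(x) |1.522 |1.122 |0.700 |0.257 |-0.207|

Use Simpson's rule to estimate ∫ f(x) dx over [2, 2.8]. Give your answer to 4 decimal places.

h = 0.2, n = 4.
(h/3)·[y₀ + 4y₁ + 2y₂ + 4y₃ + y₄] = 0.066667·(8.231) = 0.5487.

0.5487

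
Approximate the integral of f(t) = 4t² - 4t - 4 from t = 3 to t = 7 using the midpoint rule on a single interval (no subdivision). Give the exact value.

M = (b−a)·f(5) = 4·(76) = 304.

304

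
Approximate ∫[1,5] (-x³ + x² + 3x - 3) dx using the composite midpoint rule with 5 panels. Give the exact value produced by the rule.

-88.96

h = (5 − 1)/5 = 0.8.
Midpoints m₁,…,m₅ = 1.4, 2.2, 3, 3.8, 4.6.
f(m₁)=0.416, f(m₂)=-2.208, f(m₃)=-12, f(m₄)=-32.032, f(m₅)=-65.376.
h·[f(m₁) + f(m₂) + f(m₃) + f(m₄) + f(m₅)] = 0.8·(-111.2) = -88.96.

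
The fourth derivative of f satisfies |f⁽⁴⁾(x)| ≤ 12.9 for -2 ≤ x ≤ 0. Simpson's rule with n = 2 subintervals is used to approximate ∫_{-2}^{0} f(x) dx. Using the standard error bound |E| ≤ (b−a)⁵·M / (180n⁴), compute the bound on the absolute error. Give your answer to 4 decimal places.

|E| ≤ (2)⁵·12.9 / (180·2⁴) = 412.8/2880 = 0.1433.

0.1433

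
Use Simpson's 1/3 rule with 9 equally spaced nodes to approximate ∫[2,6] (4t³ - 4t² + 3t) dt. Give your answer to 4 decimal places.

h = (6 − 2)/8 = 0.5.
Nodes t₀,…,t₈ = 2, 2.5, 3, 3.5, 4, 4.5, 5, 5.5, 6.
f(t) = 4t³ - 4t² + 3t: f₀=22, f₁=45, f₂=81, f₃=133, f₄=204, f₅=297, f₆=415, f₇=561, f₈=738.
(h/3)·[f₀ + 4f₁ + 2f₂ + 4f₃ + 2f₄ + 4f₅ + 2f₆ + 4f₇ + f₈] = 0.166667·(6304) = 1050.6667.

1050.6667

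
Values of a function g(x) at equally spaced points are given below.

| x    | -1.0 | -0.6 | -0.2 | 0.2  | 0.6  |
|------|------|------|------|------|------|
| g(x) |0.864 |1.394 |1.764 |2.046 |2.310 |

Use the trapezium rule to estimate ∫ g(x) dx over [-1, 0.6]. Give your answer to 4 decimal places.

2.7164

h = 0.4, n = 4.
(h/2)·[y₀ + 2y₁ + 2y₂ + 2y₃ + y₄] = 0.2·(13.582) = 2.7164.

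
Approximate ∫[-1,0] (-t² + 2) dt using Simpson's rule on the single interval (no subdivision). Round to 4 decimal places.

S = (b−a)/6 · [f(-1) + 4f(-0.5) + f(0)] = 0.166667·[1 + 4·1.75 + 2] = 1.6667.

1.6667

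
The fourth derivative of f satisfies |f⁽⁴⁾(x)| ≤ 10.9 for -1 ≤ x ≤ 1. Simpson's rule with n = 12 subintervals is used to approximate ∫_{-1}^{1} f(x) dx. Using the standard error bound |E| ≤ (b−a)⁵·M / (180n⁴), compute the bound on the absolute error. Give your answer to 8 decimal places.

0.00009345

|E| ≤ (2)⁵·10.9 / (180·12⁴) = 348.8/3732480 = 0.00009345.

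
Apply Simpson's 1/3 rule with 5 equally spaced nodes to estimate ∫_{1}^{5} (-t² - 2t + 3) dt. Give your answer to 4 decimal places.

-53.3333

h = (5 − 1)/4 = 1.
Nodes t₀,…,t₄ = 1, 2, 3, 4, 5.
f(t) = -t² - 2t + 3: f₀=0, f₁=-5, f₂=-12, f₃=-21, f₄=-32.
(h/3)·[f₀ + 4f₁ + 2f₂ + 4f₃ + f₄] = 0.333333·(-160) = -53.3333.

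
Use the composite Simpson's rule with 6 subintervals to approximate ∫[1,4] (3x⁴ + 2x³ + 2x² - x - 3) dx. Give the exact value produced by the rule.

h = (4 − 1)/6 = 0.5.
Nodes x₀,…,x₆ = 1, 1.5, 2, 2.5, 3, 3.5, 4.
f(x) = 3x⁴ + 2x³ + 2x² - x - 3: f₀=3, f₁=21.9375, f₂=67, f₃=155.4375, f₄=309, f₅=553.9375, f₆=921.
(h/3)·[f₀ + 4f₁ + 2f₂ + 4f₃ + 2f₄ + 4f₅ + f₆] = 0.166667·(4601.25) = 766.875.

766.875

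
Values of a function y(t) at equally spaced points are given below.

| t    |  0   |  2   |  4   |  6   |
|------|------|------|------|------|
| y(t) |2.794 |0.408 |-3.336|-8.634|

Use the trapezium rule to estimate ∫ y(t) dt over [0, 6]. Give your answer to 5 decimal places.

-11.69600

h = 2, n = 3.
(h/2)·[y₀ + 2y₁ + 2y₂ + y₃] = 1·(-11.696) = -11.69600.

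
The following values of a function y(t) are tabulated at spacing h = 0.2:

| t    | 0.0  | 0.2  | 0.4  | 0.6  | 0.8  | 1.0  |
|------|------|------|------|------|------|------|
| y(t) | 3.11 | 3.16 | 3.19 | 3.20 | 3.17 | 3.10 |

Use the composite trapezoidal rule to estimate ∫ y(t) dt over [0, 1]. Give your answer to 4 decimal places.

h = 0.2, n = 5.
(h/2)·[y₀ + 2y₁ + 2y₂ + 2y₃ + 2y₄ + y₅] = 0.1·(31.65) = 3.1650.

3.1650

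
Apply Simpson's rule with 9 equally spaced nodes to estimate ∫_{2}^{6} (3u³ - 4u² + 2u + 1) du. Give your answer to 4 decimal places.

h = (6 − 2)/8 = 0.5.
Nodes u₀,…,u₈ = 2, 2.5, 3, 3.5, 4, 4.5, 5, 5.5, 6.
f(u) = 3u³ - 4u² + 2u + 1: f₀=13, f₁=27.875, f₂=52, f₃=87.625, f₄=137, f₅=202.375, f₆=286, f₇=390.125, f₈=517.
(h/3)·[f₀ + 4f₁ + 2f₂ + 4f₃ + 2f₄ + 4f₅ + 2f₆ + 4f₇ + f₈] = 0.166667·(4312) = 718.6667.

718.6667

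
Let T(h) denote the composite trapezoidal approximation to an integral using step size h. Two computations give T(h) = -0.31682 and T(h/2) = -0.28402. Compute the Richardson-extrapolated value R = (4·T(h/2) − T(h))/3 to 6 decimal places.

-0.273087

R = (4·T(h/2) − T(h)) / 3 = (4·(-0.28402) − (-0.31682))/3 = (-0.81926)/3 = -0.273087.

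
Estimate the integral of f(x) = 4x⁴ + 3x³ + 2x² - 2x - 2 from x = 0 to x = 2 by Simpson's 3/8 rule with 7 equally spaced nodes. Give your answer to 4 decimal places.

34.9630

h = (2 − 0)/6 = 0.333333.
Nodes x₀,…,x₆ = 0, 0.333333, 0.666667, 1, 1.333333, 1.666667, 2.
f(x) = 4x⁴ + 3x³ + 2x² - 2x - 2: f₀=-2, f₁=-2.283951, f₂=-0.765432, f₃=5, f₄=18.641975, f₅=44.975309, f₆=90.
(3h/8)·[f₀ + 3f₁ + 3f₂ + 2f₃ + 3f₄ + 3f₅ + f₆] = 0.125·(279.703704) = 34.9630.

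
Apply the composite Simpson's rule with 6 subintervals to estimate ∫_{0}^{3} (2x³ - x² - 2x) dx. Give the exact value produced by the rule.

h = (3 − 0)/6 = 0.5.
Nodes x₀,…,x₆ = 0, 0.5, 1, 1.5, 2, 2.5, 3.
f(x) = 2x³ - x² - 2x: f₀=0, f₁=-1, f₂=-1, f₃=1.5, f₄=8, f₅=20, f₆=39.
(h/3)·[f₀ + 4f₁ + 2f₂ + 4f₃ + 2f₄ + 4f₅ + f₆] = 0.166667·(135) = 22.5.

22.5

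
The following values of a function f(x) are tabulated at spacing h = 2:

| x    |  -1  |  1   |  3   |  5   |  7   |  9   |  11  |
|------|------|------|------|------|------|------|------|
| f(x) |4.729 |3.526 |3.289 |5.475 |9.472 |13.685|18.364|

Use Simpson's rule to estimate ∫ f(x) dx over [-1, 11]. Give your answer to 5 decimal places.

h = 2, n = 6.
(h/3)·[y₀ + 4y₁ + 2y₂ + 4y₃ + 2y₄ + 4y₅ + y₆] = 0.666667·(139.359) = 92.90600.

92.90600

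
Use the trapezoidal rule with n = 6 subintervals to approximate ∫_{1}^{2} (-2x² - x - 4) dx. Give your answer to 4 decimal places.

h = (2 − 1)/6 = 0.166667.
Nodes x₀,…,x₆ = 1, 1.166667, 1.333333, 1.5, 1.666667, 1.833333, 2.
f(x) = -2x² - x - 4: f₀=-7, f₁=-7.888889, f₂=-8.888889, f₃=-10, f₄=-11.222222, f₅=-12.555556, f₆=-14.
(h/2)·[f₀ + 2f₁ + 2f₂ + 2f₃ + 2f₄ + 2f₅ + f₆] = 0.083333·(-122.111111) = -10.1759.

-10.1759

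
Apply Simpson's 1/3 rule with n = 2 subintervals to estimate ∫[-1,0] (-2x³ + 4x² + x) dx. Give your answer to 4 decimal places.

h = (0 − (-1))/2 = 0.5.
Nodes x₀,…,x₂ = -1, -0.5, 0.
f(x) = -2x³ + 4x² + x: f₀=5, f₁=0.75, f₂=0.
(h/3)·[f₀ + 4f₁ + f₂] = 0.166667·(8) = 1.3333.

1.3333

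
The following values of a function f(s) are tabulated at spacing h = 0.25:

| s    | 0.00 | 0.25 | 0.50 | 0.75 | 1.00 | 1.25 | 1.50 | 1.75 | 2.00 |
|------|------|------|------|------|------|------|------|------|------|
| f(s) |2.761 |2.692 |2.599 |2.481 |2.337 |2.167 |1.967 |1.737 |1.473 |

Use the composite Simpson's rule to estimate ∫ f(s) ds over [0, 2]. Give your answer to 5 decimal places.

4.52900

h = 0.25, n = 8.
(h/3)·[y₀ + 4y₁ + 2y₂ + 4y₃ + 2y₄ + 4y₅ + 2y₆ + 4y₇ + y₈] = 0.083333·(54.348) = 4.52900.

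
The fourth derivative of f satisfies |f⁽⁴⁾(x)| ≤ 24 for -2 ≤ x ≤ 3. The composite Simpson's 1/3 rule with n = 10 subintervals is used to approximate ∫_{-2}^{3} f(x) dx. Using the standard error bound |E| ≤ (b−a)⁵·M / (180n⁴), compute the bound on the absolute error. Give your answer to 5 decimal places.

|E| ≤ (5)⁵·24 / (180·10⁴) = 75000/1800000 = 0.04167.

0.04167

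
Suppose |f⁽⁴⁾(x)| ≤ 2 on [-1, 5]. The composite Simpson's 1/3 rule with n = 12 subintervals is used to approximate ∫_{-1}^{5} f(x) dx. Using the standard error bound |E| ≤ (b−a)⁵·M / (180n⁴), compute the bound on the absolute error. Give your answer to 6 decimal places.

|E| ≤ (6)⁵·2 / (180·12⁴) = 15552/3732480 = 0.004167.

0.004167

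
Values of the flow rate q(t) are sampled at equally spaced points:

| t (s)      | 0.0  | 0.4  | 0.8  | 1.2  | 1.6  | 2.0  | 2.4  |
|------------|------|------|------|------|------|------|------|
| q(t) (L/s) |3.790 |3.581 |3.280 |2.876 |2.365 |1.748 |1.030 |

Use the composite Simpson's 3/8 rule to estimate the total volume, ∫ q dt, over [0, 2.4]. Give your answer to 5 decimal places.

6.52410

h = 0.4, n = 6.
(3h/8)·[y₀ + 3y₁ + 3y₂ + 2y₃ + 3y₄ + 3y₅ + y₆] = 0.15·(43.494) = 6.52410.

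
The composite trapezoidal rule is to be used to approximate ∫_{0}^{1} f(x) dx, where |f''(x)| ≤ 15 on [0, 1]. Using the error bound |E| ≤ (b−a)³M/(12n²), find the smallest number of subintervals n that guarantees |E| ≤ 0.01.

Need 15/(12n²) ≤ 0.01.
n² ≥ 15/(12·0.01) = 125 ⇒ n ≥ 11.1803, so the smallest n is 12.

12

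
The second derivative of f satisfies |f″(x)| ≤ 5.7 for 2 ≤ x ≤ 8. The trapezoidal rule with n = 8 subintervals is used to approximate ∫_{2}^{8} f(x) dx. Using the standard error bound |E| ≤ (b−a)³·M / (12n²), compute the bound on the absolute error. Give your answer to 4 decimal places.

|E| ≤ (6)³·5.7 / (12·8²) = 1231.2/768 = 1.6031.

1.6031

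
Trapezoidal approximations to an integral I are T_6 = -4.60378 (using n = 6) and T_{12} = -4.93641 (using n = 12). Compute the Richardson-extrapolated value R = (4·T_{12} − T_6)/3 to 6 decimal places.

R = (4·T_{12} − T_6) / 3 = (4·(-4.93641) − (-4.60378))/3 = (-15.14186)/3 = -5.047287.

-5.047287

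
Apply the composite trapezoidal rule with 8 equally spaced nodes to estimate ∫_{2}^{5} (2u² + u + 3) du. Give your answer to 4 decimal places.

97.6837

h = (5 − 2)/7 = 0.428571.
Nodes u₀,…,u₇ = 2, 2.428571, 2.857143, 3.285714, 3.714286, 4.142857, 4.571429, 5.
f(u) = 2u² + u + 3: f₀=13, f₁=17.224490, f₂=22.183673, f₃=27.877551, f₄=34.306122, f₅=41.469388, f₆=49.367347, f₇=58.
(h/2)·[f₀ + 2f₁ + 2f₂ + 2f₃ + 2f₄ + 2f₅ + 2f₆ + f₇] = 0.214286·(455.857143) = 97.6837.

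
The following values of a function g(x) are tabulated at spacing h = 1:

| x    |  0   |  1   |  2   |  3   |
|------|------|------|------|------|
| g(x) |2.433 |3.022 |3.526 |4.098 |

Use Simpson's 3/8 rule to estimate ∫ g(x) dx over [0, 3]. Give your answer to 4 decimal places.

h = 1, n = 3.
(3h/8)·[y₀ + 3y₁ + 3y₂ + y₃] = 0.375·(26.175) = 9.8156.

9.8156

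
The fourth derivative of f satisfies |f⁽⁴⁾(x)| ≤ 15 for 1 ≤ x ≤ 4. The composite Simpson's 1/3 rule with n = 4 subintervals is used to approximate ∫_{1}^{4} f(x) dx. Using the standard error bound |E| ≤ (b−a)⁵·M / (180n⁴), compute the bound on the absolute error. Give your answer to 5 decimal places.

|E| ≤ (3)⁵·15 / (180·4⁴) = 3645/46080 = 0.07910.

0.07910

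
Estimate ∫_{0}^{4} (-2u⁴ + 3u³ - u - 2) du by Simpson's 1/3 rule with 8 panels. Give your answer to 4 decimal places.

-233.6667

h = (4 − 0)/8 = 0.5.
Nodes u₀,…,u₈ = 0, 0.5, 1, 1.5, 2, 2.5, 3, 3.5, 4.
f(u) = -2u⁴ + 3u³ - u - 2: f₀=-2, f₁=-2.25, f₂=-2, f₃=-3.5, f₄=-12, f₅=-35.75, f₆=-86, f₇=-177, f₈=-326.
(h/3)·[f₀ + 4f₁ + 2f₂ + 4f₃ + 2f₄ + 4f₅ + 2f₆ + 4f₇ + f₈] = 0.166667·(-1402) = -233.6667.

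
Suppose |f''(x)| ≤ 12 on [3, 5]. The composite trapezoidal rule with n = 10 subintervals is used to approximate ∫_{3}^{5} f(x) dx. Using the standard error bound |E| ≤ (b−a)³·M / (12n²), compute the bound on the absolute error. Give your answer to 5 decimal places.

0.08000

|E| ≤ (2)³·12 / (12·10²) = 96/1200 = 0.08000.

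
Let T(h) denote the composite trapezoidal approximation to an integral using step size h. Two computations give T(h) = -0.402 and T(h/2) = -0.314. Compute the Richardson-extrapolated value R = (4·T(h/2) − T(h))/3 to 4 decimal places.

-0.2847

R = (4·T(h/2) − T(h)) / 3 = (4·(-0.314) − (-0.402))/3 = (-0.854)/3 = -0.2847.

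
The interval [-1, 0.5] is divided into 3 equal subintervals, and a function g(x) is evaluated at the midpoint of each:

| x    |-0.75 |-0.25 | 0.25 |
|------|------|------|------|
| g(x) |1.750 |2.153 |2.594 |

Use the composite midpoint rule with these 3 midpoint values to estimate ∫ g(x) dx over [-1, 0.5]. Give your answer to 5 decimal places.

h = 0.5, n = 3.
h·[y(m₁) + y(m₂) + y(m₃)] = 0.5·(6.497) = 3.24850.

3.24850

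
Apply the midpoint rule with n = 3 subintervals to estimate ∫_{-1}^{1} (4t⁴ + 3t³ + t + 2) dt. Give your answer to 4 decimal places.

h = (1 − (-1))/3 = 0.666667.
Midpoints m₁,…,m₃ = -0.666667, 0, 0.666667.
f(m₁)=1.234568, f(m₂)=2, f(m₃)=4.345679.
h·[f(m₁) + f(m₂) + f(m₃)] = 0.666667·(7.580247) = 5.0535.

5.0535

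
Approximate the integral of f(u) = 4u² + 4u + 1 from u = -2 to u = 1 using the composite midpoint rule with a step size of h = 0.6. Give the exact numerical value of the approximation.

h = (1 − (-2))/5 = 0.6.
Midpoints m₁,…,m₅ = -1.7, -1.1, -0.5, 0.1, 0.7.
f(m₁)=5.76, f(m₂)=1.44, f(m₃)=0, f(m₄)=1.44, f(m₅)=5.76.
h·[f(m₁) + f(m₂) + f(m₃) + f(m₄) + f(m₅)] = 0.6·(14.4) = 8.64.

8.64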